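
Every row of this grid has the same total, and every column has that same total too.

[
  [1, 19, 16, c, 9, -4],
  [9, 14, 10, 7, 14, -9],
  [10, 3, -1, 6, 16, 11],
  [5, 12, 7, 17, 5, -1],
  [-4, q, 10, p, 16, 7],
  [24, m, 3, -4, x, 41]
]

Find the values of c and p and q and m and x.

Rows 2 and 3 both sum to 45, so that's the common total.
The known cells in column 5 total 60, leaving 45 − 60 = -15 for the blank.
The known cells in row 1 total 41, leaving 45 − 41 = 4 for the blank.
The known cells in column 4 total 30, leaving 45 − 30 = 15 for the blank.
The known cells in row 6 total 49, leaving 45 − 49 = -4 for the blank.
The known cells in row 5 total 44, leaving 45 − 44 = 1 for the blank.

c = 4, p = 15, q = 1, m = -4, x = -15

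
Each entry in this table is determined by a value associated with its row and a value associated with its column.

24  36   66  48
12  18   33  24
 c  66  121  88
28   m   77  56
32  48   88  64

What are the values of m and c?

m = 42, c = 44

Each row is a constant multiple of every other row — this is a multiplication table with the headers hidden.
Row 4 is 56/48 = 7/6 times row 1, so its entry in column 2 is 36 × 7/6 = 42.
Row 3 is 88/48 = 11/6 times row 1, so its entry in column 1 is 24 × 11/6 = 44.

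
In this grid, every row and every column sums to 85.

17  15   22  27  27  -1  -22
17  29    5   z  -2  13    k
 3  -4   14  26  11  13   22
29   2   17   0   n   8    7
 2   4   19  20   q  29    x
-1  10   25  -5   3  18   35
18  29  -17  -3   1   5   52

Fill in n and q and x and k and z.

n = 22, q = 23, x = -12, k = 3, z = 20

Row 4 has 29 + 2 + 17 + 0 + 8 + 7 = 63; the blank must be 85 − 63 = 22.
Column 5 has 27 − 2 + 11 + 22 + 3 + 1 = 62; the blank must be 85 − 62 = 23.
Row 5 has 2 + 4 + 19 + 20 + 23 + 29 = 97; the blank must be 85 − 97 = -12.
Column 7 has -22 + 22 + 7 − 12 + 35 + 52 = 82; the blank must be 85 − 82 = 3.
Row 2 has 17 + 29 + 5 − 2 + 13 + 3 = 65; the blank must be 85 − 65 = 20.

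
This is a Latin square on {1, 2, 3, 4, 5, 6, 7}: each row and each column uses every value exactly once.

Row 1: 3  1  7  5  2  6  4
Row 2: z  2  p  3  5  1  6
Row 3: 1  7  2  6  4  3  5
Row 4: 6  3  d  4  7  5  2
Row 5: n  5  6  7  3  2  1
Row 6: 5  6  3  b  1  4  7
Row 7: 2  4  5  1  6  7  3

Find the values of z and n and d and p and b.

z = 7, n = 4, d = 1, p = 4, b = 2

At (row 5, col 1): row 5 already has {1, 2, 3, 5, 6, 7}, so the value is 4.
For row 2, column 1: column 1 already has {1, 2, 3, 4, 5, 6}; that leaves 7.
At (row 2, col 3): row 2 already has {1, 2, 3, 5, 6, 7}, so the value is 4.
At (row 6, col 4): row 6 already has {1, 3, 4, 5, 6, 7}, so the value is 2.
Cell (4,3): row 4 already has {2, 3, 4, 5, 6, 7} → 1.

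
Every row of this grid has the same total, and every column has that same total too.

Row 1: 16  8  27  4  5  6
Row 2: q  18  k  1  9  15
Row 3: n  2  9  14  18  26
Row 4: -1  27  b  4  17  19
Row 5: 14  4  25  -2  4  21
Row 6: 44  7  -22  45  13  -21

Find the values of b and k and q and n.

Rows 1 and 5 both sum to 66, so that's the common total.
The known cells in row 4 total 66, leaving 66 − 66 = 0 for the blank.
The known cells in column 3 total 39, leaving 66 − 39 = 27 for the blank.
The known cells in row 2 total 70, leaving 66 − 70 = -4 for the blank.
The known cells in row 3 total 69, leaving 66 − 69 = -3 for the blank.

b = 0, k = 27, q = -4, n = -3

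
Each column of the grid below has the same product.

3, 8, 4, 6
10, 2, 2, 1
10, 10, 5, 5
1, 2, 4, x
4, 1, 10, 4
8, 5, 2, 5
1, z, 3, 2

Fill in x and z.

Columns 1 and 3 each multiply to 9600, so every column has product 9600.
Column 4: 6×1×5×4×5×2 = 1200, so the missing entry is 9600 ÷ 1200 = 8.
Column 2: 8×2×10×2×1×5 = 1600, so the missing entry is 9600 ÷ 1600 = 6.

x = 8, z = 6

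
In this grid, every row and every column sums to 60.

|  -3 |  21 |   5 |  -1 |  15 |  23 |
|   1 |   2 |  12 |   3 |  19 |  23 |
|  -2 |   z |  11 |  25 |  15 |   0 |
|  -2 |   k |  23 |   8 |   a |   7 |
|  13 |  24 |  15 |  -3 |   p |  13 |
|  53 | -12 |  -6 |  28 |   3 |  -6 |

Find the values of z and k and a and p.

z = 11, k = 14, a = 10, p = -2

Row 5: 13 + 24 + 15 − 3 + 13 = 62, so its missing entry is 60 − 62 = -2.
Row 3: -2 + 11 + 25 + 15 + 0 = 49, so its missing entry is 60 − 49 = 11.
Column 2: 21 + 2 + 11 + 24 − 12 = 46, so its missing entry is 60 − 46 = 14.
Row 4: -2 + 14 + 23 + 8 + 7 = 50, so its missing entry is 60 − 50 = 10.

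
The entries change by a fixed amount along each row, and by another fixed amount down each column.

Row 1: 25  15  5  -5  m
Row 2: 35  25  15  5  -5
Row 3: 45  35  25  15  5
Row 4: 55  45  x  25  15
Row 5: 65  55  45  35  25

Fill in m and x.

m = -15, x = 35

Along each row the entries change by -10 per step; down each column they change by 10.
Row 1: from 25 at column 1, stepping by -10 to column 5 gives -15.
Row 4: from 55 at column 1, stepping by -10 to column 3 gives 35.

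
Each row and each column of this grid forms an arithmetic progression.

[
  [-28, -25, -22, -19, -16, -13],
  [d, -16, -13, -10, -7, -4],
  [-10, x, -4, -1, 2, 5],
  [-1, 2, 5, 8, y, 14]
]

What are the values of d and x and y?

Along each row the entries change by 3 per step; down each column they change by 9.
Row 2: from -16 at column 2, stepping by 3 to column 1 gives -19.
Row 3: from -10 at column 1, stepping by 3 to column 2 gives -7.
Row 4: from -1 at column 1, stepping by 3 to column 5 gives 11.

d = -19, x = -7, y = 11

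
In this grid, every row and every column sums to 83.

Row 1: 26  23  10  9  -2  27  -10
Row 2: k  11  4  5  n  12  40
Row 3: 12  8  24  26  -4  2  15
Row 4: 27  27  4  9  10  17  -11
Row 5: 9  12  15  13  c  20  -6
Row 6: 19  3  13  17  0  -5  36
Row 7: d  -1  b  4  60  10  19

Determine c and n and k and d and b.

Row 5: 9 + 12 + 15 + 13 + 20 − 6 = 63, so its missing entry is 83 − 63 = 20.
Column 3: 10 + 4 + 24 + 4 + 15 + 13 = 70, so its missing entry is 83 − 70 = 13.
Column 5: -2 − 4 + 10 + 20 + 0 + 60 = 84, so its missing entry is 83 − 84 = -1.
Row 7: -1 + 13 + 4 + 60 + 10 + 19 = 105, so its missing entry is 83 − 105 = -22.
Row 2: 11 + 4 + 5 − 1 + 12 + 40 = 71, so its missing entry is 83 − 71 = 12.

c = 20, n = -1, k = 12, d = -22, b = 13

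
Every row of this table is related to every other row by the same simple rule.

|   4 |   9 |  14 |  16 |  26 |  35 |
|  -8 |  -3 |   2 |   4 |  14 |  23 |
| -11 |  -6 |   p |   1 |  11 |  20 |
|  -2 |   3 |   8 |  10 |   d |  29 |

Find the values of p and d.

p = -1, d = 20

The difference between any two rows is the same in every column — this is an addition table with the headers hidden.
Row 3 minus row 1 is 1 − 16 = -15, so its entry in column 3 is 14 + (-15) = -1.
Row 4 minus row 1 is 10 − 16 = -6, so its entry in column 5 is 26 + (-6) = 20.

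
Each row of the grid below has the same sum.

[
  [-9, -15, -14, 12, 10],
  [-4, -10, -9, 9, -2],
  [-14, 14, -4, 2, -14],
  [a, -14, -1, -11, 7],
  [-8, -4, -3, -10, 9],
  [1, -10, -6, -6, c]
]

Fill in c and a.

The complete rows each total -16.
Row 6 is missing -16 − (-21) = 5 (since 1 − 10 − 6 − 6 = -21).
Row 4 is missing -16 − (-19) = 3 (since -14 − 1 − 11 + 7 = -19).

c = 5, a = 3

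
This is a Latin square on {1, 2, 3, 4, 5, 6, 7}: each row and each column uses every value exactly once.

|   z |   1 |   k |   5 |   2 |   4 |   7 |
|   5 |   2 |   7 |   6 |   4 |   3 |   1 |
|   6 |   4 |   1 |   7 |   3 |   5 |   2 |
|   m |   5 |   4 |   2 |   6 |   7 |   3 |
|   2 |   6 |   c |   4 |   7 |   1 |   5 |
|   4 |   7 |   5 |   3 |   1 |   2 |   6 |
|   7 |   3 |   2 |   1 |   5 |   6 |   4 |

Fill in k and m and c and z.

At (row 5, col 3): row 5 already has {1, 2, 4, 5, 6, 7}, so the value is 3.
At (row 1, col 3): column 3 already has {1, 2, 3, 4, 5, 7}, so the value is 6.
Cell (1,1): row 1 already has {1, 2, 4, 5, 6, 7} → 3.
Cell (4,1): row 4 already has {2, 3, 4, 5, 6, 7} → 1.

k = 6, m = 1, c = 3, z = 3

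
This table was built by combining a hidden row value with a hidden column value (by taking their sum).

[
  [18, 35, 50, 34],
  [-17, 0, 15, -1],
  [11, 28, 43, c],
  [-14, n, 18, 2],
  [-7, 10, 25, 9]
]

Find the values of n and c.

The difference between any two rows is the same in every column — this is an addition table with the headers hidden.
Row 4 minus row 1 is -14 − 18 = -32, so its entry in column 2 is 35 + (-32) = 3.
Row 3 minus row 1 is 11 − 18 = -7, so its entry in column 4 is 34 + (-7) = 27.

n = 3, c = 27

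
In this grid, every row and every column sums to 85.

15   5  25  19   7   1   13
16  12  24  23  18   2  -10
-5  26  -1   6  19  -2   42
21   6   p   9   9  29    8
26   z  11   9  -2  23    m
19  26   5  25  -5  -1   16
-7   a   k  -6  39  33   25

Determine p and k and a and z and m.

The known cells in column 7 total 94, leaving 85 − 94 = -9 for the blank.
The known cells in row 4 total 82, leaving 85 − 82 = 3 for the blank.
The known cells in column 3 total 67, leaving 85 − 67 = 18 for the blank.
The known cells in row 7 total 102, leaving 85 − 102 = -17 for the blank.
The known cells in row 5 total 58, leaving 85 − 58 = 27 for the blank.

p = 3, k = 18, a = -17, z = 27, m = -9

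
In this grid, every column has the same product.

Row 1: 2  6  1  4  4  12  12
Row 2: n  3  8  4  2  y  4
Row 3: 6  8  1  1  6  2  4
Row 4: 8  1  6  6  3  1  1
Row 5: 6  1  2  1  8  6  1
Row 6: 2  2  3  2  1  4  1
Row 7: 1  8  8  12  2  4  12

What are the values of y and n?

Columns 2 and 4 each multiply to 2304, so every column has product 2304.
Column 6: 12×2×1×6×4×4 = 2304, so the missing entry is 2304 ÷ 2304 = 1.
Column 1: 2×6×8×6×2×1 = 1152, so the missing entry is 2304 ÷ 1152 = 2.

y = 1, n = 2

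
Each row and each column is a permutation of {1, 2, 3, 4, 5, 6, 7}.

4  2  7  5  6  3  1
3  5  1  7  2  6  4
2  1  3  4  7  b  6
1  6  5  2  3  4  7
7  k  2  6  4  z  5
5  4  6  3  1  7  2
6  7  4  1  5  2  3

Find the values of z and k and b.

At (row 3, col 6): row 3 already has {1, 2, 3, 4, 6, 7}, so the value is 5.
At (row 5, col 6): column 6 already has {2, 3, 4, 5, 6, 7}, so the value is 1.
For row 5, column 2: row 5 already has {1, 2, 4, 5, 6, 7}; that leaves 3.

z = 1, k = 3, b = 5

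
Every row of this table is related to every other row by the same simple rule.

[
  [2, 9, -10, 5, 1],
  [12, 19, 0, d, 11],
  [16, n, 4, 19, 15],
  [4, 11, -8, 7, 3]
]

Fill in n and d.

n = 23, d = 15

The difference between any two rows is the same in every column — this is an addition table with the headers hidden.
Row 3 minus row 1 is 15 − 1 = 14, so its entry in column 2 is 9 + 14 = 23.
Row 2 minus row 1 is 11 − 1 = 10, so its entry in column 4 is 5 + 10 = 15.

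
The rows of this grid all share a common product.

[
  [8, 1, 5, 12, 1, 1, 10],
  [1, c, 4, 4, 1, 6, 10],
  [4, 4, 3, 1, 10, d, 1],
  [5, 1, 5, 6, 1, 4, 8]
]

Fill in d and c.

Rows 1 and 4 each multiply to 4800, so every row has product 4800.
Row 3: 4×4×3×1×10×1 = 480, so the missing entry is 4800 ÷ 480 = 10.
Row 2: 1×4×4×1×6×10 = 960, so the missing entry is 4800 ÷ 960 = 5.

d = 10, c = 5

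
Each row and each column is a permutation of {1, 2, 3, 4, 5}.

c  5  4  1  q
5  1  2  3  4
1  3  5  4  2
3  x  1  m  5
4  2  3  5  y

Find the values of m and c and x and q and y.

At (row 5, col 5): row 5 already has {2, 3, 4, 5}, so the value is 1.
At (row 1, col 5): column 5 already has {1, 2, 4, 5}, so the value is 3.
At (row 1, col 1): row 1 already has {1, 3, 4, 5}, so the value is 2.
For row 4, column 2: column 2 already has {1, 2, 3, 5}; that leaves 4.
Cell (4,4): row 4 already has {1, 3, 4, 5} → 2.

m = 2, c = 2, x = 4, q = 3, y = 1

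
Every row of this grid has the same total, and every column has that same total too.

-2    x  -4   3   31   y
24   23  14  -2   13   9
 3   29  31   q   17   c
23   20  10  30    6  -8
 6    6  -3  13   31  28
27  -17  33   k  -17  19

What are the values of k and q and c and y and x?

k = 36, q = 1, c = 0, y = 33, x = 20

Rows 2 and 4 both sum to 81, so that's the common total.
Column 2: 23 + 29 + 20 + 6 − 17 = 61, so its missing entry is 81 − 61 = 20.
Row 1: -2 + 20 − 4 + 3 + 31 = 48, so its missing entry is 81 − 48 = 33.
Row 6: 27 − 17 + 33 − 17 + 19 = 45, so its missing entry is 81 − 45 = 36.
Column 4: 3 − 2 + 30 + 13 + 36 = 80, so its missing entry is 81 − 80 = 1.
Row 3: 3 + 29 + 31 + 1 + 17 = 81, so its missing entry is 81 − 81 = 0.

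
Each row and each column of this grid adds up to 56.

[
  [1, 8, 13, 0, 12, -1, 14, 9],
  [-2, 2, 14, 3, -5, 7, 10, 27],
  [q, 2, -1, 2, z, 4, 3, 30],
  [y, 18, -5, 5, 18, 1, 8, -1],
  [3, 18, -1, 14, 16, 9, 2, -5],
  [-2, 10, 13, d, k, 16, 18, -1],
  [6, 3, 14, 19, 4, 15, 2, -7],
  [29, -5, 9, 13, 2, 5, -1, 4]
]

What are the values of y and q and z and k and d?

y = 12, q = 9, z = 7, k = 2, d = 0

Row 4: 18 − 5 + 5 + 18 + 1 + 8 − 1 = 44, so its missing entry is 56 − 44 = 12.
Column 1: 1 − 2 + 12 + 3 − 2 + 6 + 29 = 47, so its missing entry is 56 − 47 = 9.
Row 3: 9 + 2 − 1 + 2 + 4 + 3 + 30 = 49, so its missing entry is 56 − 49 = 7.
Column 5: 12 − 5 + 7 + 18 + 16 + 4 + 2 = 54, so its missing entry is 56 − 54 = 2.
Row 6: -2 + 10 + 13 + 2 + 16 + 18 − 1 = 56, so its missing entry is 56 − 56 = 0.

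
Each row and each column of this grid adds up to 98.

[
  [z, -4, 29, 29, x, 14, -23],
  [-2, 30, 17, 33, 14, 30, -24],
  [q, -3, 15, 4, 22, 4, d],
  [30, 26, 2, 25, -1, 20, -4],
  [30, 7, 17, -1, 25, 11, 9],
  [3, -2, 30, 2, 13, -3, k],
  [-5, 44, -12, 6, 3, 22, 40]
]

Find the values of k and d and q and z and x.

k = 55, d = 45, q = 11, z = 31, x = 22

Column 5: 14 + 22 − 1 + 25 + 13 + 3 = 76, so its missing entry is 98 − 76 = 22.
Row 1: -4 + 29 + 29 + 22 + 14 − 23 = 67, so its missing entry is 98 − 67 = 31.
Column 1: 31 − 2 + 30 + 30 + 3 − 5 = 87, so its missing entry is 98 − 87 = 11.
Row 3: 11 − 3 + 15 + 4 + 22 + 4 = 53, so its missing entry is 98 − 53 = 45.
Row 6: 3 − 2 + 30 + 2 + 13 − 3 = 43, so its missing entry is 98 − 43 = 55.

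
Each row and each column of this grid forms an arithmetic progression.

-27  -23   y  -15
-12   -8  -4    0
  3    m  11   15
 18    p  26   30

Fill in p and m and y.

p = 22, m = 7, y = -19

Along each row the entries change by 4 per step; down each column they change by 15.
Row 4: from 18 at column 1, stepping by 4 to column 2 gives 22.
Row 3: from 3 at column 1, stepping by 4 to column 2 gives 7.
Row 1: from -27 at column 1, stepping by 4 to column 3 gives -19.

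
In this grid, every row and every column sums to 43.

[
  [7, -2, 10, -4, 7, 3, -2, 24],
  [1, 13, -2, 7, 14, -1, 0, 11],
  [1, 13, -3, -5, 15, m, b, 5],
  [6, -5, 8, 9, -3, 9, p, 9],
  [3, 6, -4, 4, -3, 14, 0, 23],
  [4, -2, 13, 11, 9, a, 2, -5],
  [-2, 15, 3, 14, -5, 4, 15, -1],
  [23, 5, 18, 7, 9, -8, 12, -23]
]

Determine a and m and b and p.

a = 11, m = 11, b = 6, p = 10

Row 6: 4 − 2 + 13 + 11 + 9 + 2 − 5 = 32, so its missing entry is 43 − 32 = 11.
Column 6: 3 − 1 + 9 + 14 + 11 + 4 − 8 = 32, so its missing entry is 43 − 32 = 11.
Row 3: 1 + 13 − 3 − 5 + 15 + 11 + 5 = 37, so its missing entry is 43 − 37 = 6.
Row 4: 6 − 5 + 8 + 9 − 3 + 9 + 9 = 33, so its missing entry is 43 − 33 = 10.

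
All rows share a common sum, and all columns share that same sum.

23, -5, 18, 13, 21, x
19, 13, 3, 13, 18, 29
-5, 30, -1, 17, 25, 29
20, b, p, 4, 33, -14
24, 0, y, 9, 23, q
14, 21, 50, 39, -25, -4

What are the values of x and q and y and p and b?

x = 25, q = 30, y = 9, p = 16, b = 36

Rows 2 and 3 both sum to 95, so that's the common total.
Column 2 has -5 + 13 + 30 + 0 + 21 = 59; the blank must be 95 − 59 = 36.
Row 1 has 23 − 5 + 18 + 13 + 21 = 70; the blank must be 95 − 70 = 25.
Column 6 has 25 + 29 + 29 − 14 − 4 = 65; the blank must be 95 − 65 = 30.
Row 5 has 24 + 0 + 9 + 23 + 30 = 86; the blank must be 95 − 86 = 9.
Row 4 has 20 + 36 + 4 + 33 − 14 = 79; the blank must be 95 − 79 = 16.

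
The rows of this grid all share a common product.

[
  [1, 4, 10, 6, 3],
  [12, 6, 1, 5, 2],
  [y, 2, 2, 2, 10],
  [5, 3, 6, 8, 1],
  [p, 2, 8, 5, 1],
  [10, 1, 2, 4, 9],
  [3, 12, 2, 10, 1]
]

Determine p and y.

p = 9, y = 9

Rows 2 and 7 each multiply to 720, so every row has product 720.
Row 5: 2×8×5×1 = 80, so the missing entry is 720 ÷ 80 = 9.
Row 3: 2×2×2×10 = 80, so the missing entry is 720 ÷ 80 = 9.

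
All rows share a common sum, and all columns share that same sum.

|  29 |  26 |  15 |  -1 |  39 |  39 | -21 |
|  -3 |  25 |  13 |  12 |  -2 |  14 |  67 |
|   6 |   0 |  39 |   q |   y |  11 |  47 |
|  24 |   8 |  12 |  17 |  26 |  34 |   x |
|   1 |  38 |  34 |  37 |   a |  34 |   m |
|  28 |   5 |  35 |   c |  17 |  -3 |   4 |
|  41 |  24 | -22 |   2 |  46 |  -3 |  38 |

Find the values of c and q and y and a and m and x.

Rows 1 and 2 both sum to 126, so that's the common total.
Row 4 has 24 + 8 + 12 + 17 + 26 + 34 = 121; the blank must be 126 − 121 = 5.
Column 7 has -21 + 67 + 47 + 5 + 4 + 38 = 140; the blank must be 126 − 140 = -14.
Row 5 has 1 + 38 + 34 + 37 + 34 − 14 = 130; the blank must be 126 − 130 = -4.
Column 5 has 39 − 2 + 26 − 4 + 17 + 46 = 122; the blank must be 126 − 122 = 4.
Row 3 has 6 + 0 + 39 + 4 + 11 + 47 = 107; the blank must be 126 − 107 = 19.
Row 6 has 28 + 5 + 35 + 17 − 3 + 4 = 86; the blank must be 126 − 86 = 40.

c = 40, q = 19, y = 4, a = -4, m = -14, x = 5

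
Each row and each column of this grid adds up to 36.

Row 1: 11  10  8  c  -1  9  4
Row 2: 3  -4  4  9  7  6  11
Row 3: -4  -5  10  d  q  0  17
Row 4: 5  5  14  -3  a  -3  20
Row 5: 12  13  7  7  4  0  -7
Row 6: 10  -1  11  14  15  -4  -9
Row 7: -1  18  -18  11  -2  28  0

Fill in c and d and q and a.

c = -5, d = 3, q = 15, a = -2

The known cells in row 1 total 41, leaving 36 − 41 = -5 for the blank.
The known cells in column 4 total 33, leaving 36 − 33 = 3 for the blank.
The known cells in row 3 total 21, leaving 36 − 21 = 15 for the blank.
The known cells in row 4 total 38, leaving 36 − 38 = -2 for the blank.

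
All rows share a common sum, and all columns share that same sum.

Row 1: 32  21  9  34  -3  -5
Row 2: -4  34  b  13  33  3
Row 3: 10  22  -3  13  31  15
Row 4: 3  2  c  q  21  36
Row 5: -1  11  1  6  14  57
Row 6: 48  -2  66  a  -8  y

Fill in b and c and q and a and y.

b = 9, c = 6, q = 20, a = 2, y = -18

Rows 1 and 3 both sum to 88, so that's the common total.
The known cells in row 2 total 79, leaving 88 − 79 = 9 for the blank.
The known cells in column 6 total 106, leaving 88 − 106 = -18 for the blank.
The known cells in row 6 total 86, leaving 88 − 86 = 2 for the blank.
The known cells in column 4 total 68, leaving 88 − 68 = 20 for the blank.
The known cells in row 4 total 82, leaving 88 − 82 = 6 for the blank.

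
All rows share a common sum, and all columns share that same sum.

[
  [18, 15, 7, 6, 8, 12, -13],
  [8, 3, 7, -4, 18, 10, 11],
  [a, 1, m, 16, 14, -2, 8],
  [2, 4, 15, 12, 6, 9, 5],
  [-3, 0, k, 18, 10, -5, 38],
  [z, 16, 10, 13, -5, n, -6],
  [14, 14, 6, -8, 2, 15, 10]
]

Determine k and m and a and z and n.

Rows 1 and 2 both sum to 53, so that's the common total.
The known cells in column 6 total 39, leaving 53 − 39 = 14 for the blank.
The known cells in row 5 total 58, leaving 53 − 58 = -5 for the blank.
The known cells in row 6 total 42, leaving 53 − 42 = 11 for the blank.
The known cells in column 1 total 50, leaving 53 − 50 = 3 for the blank.
The known cells in row 3 total 40, leaving 53 − 40 = 13 for the blank.

k = -5, m = 13, a = 3, z = 11, n = 14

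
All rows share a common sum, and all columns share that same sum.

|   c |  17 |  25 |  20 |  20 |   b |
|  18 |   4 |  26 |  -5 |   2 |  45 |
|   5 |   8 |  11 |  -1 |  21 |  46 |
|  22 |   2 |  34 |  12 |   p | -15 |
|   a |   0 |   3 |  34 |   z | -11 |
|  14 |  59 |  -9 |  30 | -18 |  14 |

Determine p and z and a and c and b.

p = 35, z = 30, a = 34, c = -3, b = 11

Rows 2 and 3 both sum to 90, so that's the common total.
Row 4 has 22 + 2 + 34 + 12 − 15 = 55; the blank must be 90 − 55 = 35.
Column 5 has 20 + 2 + 21 + 35 − 18 = 60; the blank must be 90 − 60 = 30.
Row 5 has 0 + 3 + 34 + 30 − 11 = 56; the blank must be 90 − 56 = 34.
Column 1 has 18 + 5 + 22 + 34 + 14 = 93; the blank must be 90 − 93 = -3.
Row 1 has -3 + 17 + 25 + 20 + 20 = 79; the blank must be 90 − 79 = 11.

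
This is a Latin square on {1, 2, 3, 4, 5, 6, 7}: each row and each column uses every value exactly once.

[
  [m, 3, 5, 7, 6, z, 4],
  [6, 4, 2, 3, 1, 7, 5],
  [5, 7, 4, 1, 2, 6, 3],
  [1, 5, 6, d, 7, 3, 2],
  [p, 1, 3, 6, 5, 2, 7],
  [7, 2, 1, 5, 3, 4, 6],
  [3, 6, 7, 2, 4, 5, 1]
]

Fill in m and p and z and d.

For row 5, column 1: row 5 already has {1, 2, 3, 5, 6, 7}; that leaves 4.
At (row 4, col 4): row 4 already has {1, 2, 3, 5, 6, 7}, so the value is 4.
At (row 1, col 6): column 6 already has {2, 3, 4, 5, 6, 7}, so the value is 1.
For row 1, column 1: row 1 already has {1, 3, 4, 5, 6, 7}; that leaves 2.

m = 2, p = 4, z = 1, d = 4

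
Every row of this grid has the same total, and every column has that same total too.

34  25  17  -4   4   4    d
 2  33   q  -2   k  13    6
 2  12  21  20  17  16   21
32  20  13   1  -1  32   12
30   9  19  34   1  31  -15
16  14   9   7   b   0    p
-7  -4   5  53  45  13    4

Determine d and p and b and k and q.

d = 29, p = 52, b = 11, k = 32, q = 25

Rows 3 and 4 both sum to 109, so that's the common total.
Column 3 has 17 + 21 + 13 + 19 + 9 + 5 = 84; the blank must be 109 − 84 = 25.
Row 2 has 2 + 33 + 25 − 2 + 13 + 6 = 77; the blank must be 109 − 77 = 32.
Column 5 has 4 + 32 + 17 − 1 + 1 + 45 = 98; the blank must be 109 − 98 = 11.
Row 1 has 34 + 25 + 17 − 4 + 4 + 4 = 80; the blank must be 109 − 80 = 29.
Row 6 has 16 + 14 + 9 + 7 + 11 + 0 = 57; the blank must be 109 − 57 = 52.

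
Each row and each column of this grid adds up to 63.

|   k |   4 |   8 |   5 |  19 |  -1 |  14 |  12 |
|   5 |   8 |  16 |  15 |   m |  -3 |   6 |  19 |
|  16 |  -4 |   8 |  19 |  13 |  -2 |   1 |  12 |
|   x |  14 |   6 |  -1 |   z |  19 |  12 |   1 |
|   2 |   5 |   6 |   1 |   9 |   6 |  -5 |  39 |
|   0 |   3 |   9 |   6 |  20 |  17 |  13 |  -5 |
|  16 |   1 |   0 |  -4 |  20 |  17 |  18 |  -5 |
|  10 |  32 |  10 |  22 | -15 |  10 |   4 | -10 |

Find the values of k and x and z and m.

k = 2, x = 12, z = 0, m = -3

The known cells in row 2 total 66, leaving 63 − 66 = -3 for the blank.
The known cells in column 5 total 63, leaving 63 − 63 = 0 for the blank.
The known cells in row 4 total 51, leaving 63 − 51 = 12 for the blank.
The known cells in row 1 total 61, leaving 63 − 61 = 2 for the blank.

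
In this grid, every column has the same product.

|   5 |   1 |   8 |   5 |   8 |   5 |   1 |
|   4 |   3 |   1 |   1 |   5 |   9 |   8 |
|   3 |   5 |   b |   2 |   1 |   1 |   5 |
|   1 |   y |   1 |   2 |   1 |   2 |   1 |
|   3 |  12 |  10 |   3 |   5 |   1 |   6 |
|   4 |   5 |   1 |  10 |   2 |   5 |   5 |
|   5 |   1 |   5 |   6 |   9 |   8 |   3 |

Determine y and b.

Columns 5 and 6 each multiply to 3600, so every column has product 3600.
Column 2: 1×3×5×12×5×1 = 900, so the missing entry is 3600 ÷ 900 = 4.
Column 3: 8×1×1×10×1×5 = 400, so the missing entry is 3600 ÷ 400 = 9.

y = 4, b = 9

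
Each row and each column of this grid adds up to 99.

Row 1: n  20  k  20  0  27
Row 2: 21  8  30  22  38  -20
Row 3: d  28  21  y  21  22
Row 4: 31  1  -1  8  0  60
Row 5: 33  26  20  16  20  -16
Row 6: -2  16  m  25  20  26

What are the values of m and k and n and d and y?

m = 14, k = 15, n = 17, d = -1, y = 8

The known cells in column 4 total 91, leaving 99 − 91 = 8 for the blank.
The known cells in row 3 total 100, leaving 99 − 100 = -1 for the blank.
The known cells in column 1 total 82, leaving 99 − 82 = 17 for the blank.
The known cells in row 1 total 84, leaving 99 − 84 = 15 for the blank.
The known cells in row 6 total 85, leaving 99 − 85 = 14 for the blank.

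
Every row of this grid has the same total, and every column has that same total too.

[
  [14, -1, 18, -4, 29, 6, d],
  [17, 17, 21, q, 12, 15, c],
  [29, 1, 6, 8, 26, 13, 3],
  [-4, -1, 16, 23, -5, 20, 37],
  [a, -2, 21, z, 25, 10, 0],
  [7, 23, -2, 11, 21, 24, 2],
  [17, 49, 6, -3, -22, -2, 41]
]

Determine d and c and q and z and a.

Rows 3 and 4 both sum to 86, so that's the common total.
The known cells in column 1 total 80, leaving 86 − 80 = 6 for the blank.
The known cells in row 5 total 60, leaving 86 − 60 = 26 for the blank.
The known cells in row 1 total 62, leaving 86 − 62 = 24 for the blank.
The known cells in column 7 total 107, leaving 86 − 107 = -21 for the blank.
The known cells in row 2 total 61, leaving 86 − 61 = 25 for the blank.

d = 24, c = -21, q = 25, z = 26, a = 6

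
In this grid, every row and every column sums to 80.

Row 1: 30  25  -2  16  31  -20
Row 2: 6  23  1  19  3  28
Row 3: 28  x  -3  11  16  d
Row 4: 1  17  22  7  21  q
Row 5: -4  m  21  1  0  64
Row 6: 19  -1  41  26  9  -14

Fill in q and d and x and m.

Row 5: -4 + 21 + 1 + 0 + 64 = 82, so its missing entry is 80 − 82 = -2.
Column 2: 25 + 23 + 17 − 2 − 1 = 62, so its missing entry is 80 − 62 = 18.
Row 3: 28 + 18 − 3 + 11 + 16 = 70, so its missing entry is 80 − 70 = 10.
Row 4: 1 + 17 + 22 + 7 + 21 = 68, so its missing entry is 80 − 68 = 12.

q = 12, d = 10, x = 18, m = -2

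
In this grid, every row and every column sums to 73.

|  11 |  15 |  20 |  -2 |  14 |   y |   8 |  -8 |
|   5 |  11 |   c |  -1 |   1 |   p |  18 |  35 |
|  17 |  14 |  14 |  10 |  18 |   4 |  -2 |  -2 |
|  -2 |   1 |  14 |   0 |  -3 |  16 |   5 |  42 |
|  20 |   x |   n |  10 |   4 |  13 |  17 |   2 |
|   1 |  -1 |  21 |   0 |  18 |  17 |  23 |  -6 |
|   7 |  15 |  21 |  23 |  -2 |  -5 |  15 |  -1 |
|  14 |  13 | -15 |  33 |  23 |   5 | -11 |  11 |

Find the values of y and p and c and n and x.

Row 1 has 11 + 15 + 20 − 2 + 14 + 8 − 8 = 58; the blank must be 73 − 58 = 15.
Column 6 has 15 + 4 + 16 + 13 + 17 − 5 + 5 = 65; the blank must be 73 − 65 = 8.
Row 2 has 5 + 11 − 1 + 1 + 8 + 18 + 35 = 77; the blank must be 73 − 77 = -4.
Column 3 has 20 − 4 + 14 + 14 + 21 + 21 − 15 = 71; the blank must be 73 − 71 = 2.
Row 5 has 20 + 2 + 10 + 4 + 13 + 17 + 2 = 68; the blank must be 73 − 68 = 5.

y = 15, p = 8, c = -4, n = 2, x = 5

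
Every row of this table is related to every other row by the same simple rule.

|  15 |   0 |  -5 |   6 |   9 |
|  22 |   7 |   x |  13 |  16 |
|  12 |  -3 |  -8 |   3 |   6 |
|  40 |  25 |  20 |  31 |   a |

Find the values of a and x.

The difference between any two rows is the same in every column — this is an addition table with the headers hidden.
Row 4 minus row 1 is 40 − 15 = 25, so its entry in column 5 is 9 + 25 = 34.
Row 2 minus row 1 is 22 − 15 = 7, so its entry in column 3 is -5 + 7 = 2.

a = 34, x = 2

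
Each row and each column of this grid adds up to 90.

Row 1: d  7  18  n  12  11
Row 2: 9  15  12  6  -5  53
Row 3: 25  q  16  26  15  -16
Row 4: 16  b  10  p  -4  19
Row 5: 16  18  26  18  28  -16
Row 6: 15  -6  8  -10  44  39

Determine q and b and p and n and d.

Row 3: 25 + 16 + 26 + 15 − 16 = 66, so its missing entry is 90 − 66 = 24.
Column 1: 9 + 25 + 16 + 16 + 15 = 81, so its missing entry is 90 − 81 = 9.
Column 2: 7 + 15 + 24 + 18 − 6 = 58, so its missing entry is 90 − 58 = 32.
Row 1: 9 + 7 + 18 + 12 + 11 = 57, so its missing entry is 90 − 57 = 33.
Row 4: 16 + 32 + 10 − 4 + 19 = 73, so its missing entry is 90 − 73 = 17.

q = 24, b = 32, p = 17, n = 33, d = 9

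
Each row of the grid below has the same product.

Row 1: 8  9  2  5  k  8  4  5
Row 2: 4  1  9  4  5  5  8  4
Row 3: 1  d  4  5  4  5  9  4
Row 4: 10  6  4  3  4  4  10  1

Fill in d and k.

d = 8, k = 1

Rows 2 and 4 each multiply to 115200, so every row has product 115200.
Row 3: 1×4×5×4×5×9×4 = 14400, so the missing entry is 115200 ÷ 14400 = 8.
Row 1: 8×9×2×5×8×4×5 = 115200, so the missing entry is 115200 ÷ 115200 = 1.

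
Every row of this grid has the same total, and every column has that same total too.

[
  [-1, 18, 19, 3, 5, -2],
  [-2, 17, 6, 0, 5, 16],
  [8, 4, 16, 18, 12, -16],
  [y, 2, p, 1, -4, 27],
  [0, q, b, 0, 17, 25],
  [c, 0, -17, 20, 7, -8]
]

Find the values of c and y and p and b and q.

c = 40, y = -3, p = 19, b = -1, q = 1

Rows 1 and 2 both sum to 42, so that's the common total.
Row 6: 0 − 17 + 20 + 7 − 8 = 2, so its missing entry is 42 − 2 = 40.
Column 1: -1 − 2 + 8 + 0 + 40 = 45, so its missing entry is 42 − 45 = -3.
Row 4: -3 + 2 + 1 − 4 + 27 = 23, so its missing entry is 42 − 23 = 19.
Column 3: 19 + 6 + 16 + 19 − 17 = 43, so its missing entry is 42 − 43 = -1.
Row 5: 0 − 1 + 0 + 17 + 25 = 41, so its missing entry is 42 − 41 = 1.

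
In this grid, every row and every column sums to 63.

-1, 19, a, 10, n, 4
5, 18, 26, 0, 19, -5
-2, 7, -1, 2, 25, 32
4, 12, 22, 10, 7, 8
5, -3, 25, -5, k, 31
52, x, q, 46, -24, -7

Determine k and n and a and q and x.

Row 5 has 5 − 3 + 25 − 5 + 31 = 53; the blank must be 63 − 53 = 10.
Column 5 has 19 + 25 + 7 + 10 − 24 = 37; the blank must be 63 − 37 = 26.
Column 2 has 19 + 18 + 7 + 12 − 3 = 53; the blank must be 63 − 53 = 10.
Row 1 has -1 + 19 + 10 + 26 + 4 = 58; the blank must be 63 − 58 = 5.
Row 6 has 52 + 10 + 46 − 24 − 7 = 77; the blank must be 63 − 77 = -14.

k = 10, n = 26, a = 5, q = -14, x = 10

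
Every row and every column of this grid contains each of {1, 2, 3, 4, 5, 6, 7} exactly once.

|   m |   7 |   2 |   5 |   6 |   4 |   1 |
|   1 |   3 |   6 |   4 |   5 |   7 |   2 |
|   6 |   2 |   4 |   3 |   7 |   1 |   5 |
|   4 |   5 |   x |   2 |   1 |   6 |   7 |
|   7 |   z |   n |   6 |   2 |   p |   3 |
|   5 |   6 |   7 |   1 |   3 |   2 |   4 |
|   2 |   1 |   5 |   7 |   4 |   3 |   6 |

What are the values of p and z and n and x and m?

For row 1, column 1: row 1 already has {1, 2, 4, 5, 6, 7}; that leaves 3.
At (row 5, col 6): column 6 already has {1, 2, 3, 4, 6, 7}, so the value is 5.
For row 4, column 3: row 4 already has {1, 2, 4, 5, 6, 7}; that leaves 3.
At (row 5, col 3): column 3 already has {2, 3, 4, 5, 6, 7}, so the value is 1.
For row 5, column 2: row 5 already has {1, 2, 3, 5, 6, 7}; that leaves 4.

p = 5, z = 4, n = 1, x = 3, m = 3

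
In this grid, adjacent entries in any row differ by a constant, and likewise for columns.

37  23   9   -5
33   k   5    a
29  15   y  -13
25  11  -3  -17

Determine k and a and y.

Along each row the entries change by -14 per step; down each column they change by -4.
Row 2: from 33 at column 1, stepping by -14 to column 2 gives 19.
Row 2: from 33 at column 1, stepping by -14 to column 4 gives -9.
Row 3: from 29 at column 1, stepping by -14 to column 3 gives 1.

k = 19, a = -9, y = 1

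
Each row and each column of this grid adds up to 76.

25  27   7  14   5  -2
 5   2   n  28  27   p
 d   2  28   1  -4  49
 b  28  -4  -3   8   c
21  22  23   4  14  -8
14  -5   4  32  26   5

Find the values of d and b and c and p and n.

d = 0, b = 11, c = 36, p = -4, n = 18

The known cells in column 3 total 58, leaving 76 − 58 = 18 for the blank.
The known cells in row 2 total 80, leaving 76 − 80 = -4 for the blank.
The known cells in row 3 total 76, leaving 76 − 76 = 0 for the blank.
The known cells in column 1 total 65, leaving 76 − 65 = 11 for the blank.
The known cells in row 4 total 40, leaving 76 − 40 = 36 for the blank.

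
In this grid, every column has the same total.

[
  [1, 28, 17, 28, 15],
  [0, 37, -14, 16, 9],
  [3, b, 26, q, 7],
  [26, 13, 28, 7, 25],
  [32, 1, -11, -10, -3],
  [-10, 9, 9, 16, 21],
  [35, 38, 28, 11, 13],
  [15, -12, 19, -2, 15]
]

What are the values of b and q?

b = -12, q = 36

Column 1 sums to 102 and so does column 3; that's the common total.
In column 2 the known cells total 114, leaving 102 − 114 = -12.
In column 4 the known cells total 66, leaving 102 − 66 = 36.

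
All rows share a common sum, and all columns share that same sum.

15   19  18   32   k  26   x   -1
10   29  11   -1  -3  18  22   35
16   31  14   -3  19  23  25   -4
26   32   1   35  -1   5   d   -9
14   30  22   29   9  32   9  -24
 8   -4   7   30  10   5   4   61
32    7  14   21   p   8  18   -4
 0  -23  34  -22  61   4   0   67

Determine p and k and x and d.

p = 25, k = 1, x = 11, d = 32

Rows 2 and 3 both sum to 121, so that's the common total.
The known cells in row 4 total 89, leaving 121 − 89 = 32 for the blank.
The known cells in row 7 total 96, leaving 121 − 96 = 25 for the blank.
The known cells in column 5 total 120, leaving 121 − 120 = 1 for the blank.
The known cells in row 1 total 110, leaving 121 − 110 = 11 for the blank.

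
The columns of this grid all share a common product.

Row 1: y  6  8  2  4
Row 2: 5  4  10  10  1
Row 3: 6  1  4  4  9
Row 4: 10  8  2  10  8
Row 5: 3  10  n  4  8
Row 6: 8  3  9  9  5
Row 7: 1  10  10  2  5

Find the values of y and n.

y = 8, n = 1

Columns 2 and 4 each multiply to 57600, so every column has product 57600.
Column 1: 5×6×10×3×8×1 = 7200, so the missing entry is 57600 ÷ 7200 = 8.
Column 3: 8×10×4×2×9×10 = 57600, so the missing entry is 57600 ÷ 57600 = 1.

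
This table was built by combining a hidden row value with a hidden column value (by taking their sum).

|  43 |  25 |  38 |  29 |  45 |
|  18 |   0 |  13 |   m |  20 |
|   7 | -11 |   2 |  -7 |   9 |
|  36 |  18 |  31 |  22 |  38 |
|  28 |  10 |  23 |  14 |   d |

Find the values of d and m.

The difference between any two rows is the same in every column — this is an addition table with the headers hidden.
Row 5 minus row 1 is 23 − 38 = -15, so its entry in column 5 is 45 + (-15) = 30.
Row 2 minus row 1 is 13 − 38 = -25, so its entry in column 4 is 29 + (-25) = 4.

d = 30, m = 4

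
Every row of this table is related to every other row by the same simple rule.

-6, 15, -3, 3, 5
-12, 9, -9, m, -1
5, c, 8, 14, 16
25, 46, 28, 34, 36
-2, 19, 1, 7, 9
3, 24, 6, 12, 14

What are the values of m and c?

m = -3, c = 26

The difference between any two rows is the same in every column — this is an addition table with the headers hidden.
Row 2 minus row 1 is -1 − 5 = -6, so its entry in column 4 is 3 + (-6) = -3.
Row 3 minus row 1 is 16 − 5 = 11, so its entry in column 2 is 15 + 11 = 26.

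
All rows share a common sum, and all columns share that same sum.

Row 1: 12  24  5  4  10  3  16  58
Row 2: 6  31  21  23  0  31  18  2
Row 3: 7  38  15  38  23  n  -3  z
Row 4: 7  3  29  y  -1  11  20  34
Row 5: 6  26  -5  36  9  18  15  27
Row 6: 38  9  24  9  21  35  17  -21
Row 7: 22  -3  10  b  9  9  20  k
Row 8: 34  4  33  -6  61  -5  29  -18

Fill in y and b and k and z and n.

y = 29, b = -1, k = 66, z = -16, n = 30

Rows 1 and 2 both sum to 132, so that's the common total.
Row 4 has 7 + 3 + 29 − 1 + 11 + 20 + 34 = 103; the blank must be 132 − 103 = 29.
Column 4 has 4 + 23 + 38 + 29 + 36 + 9 − 6 = 133; the blank must be 132 − 133 = -1.
Row 7 has 22 − 3 + 10 − 1 + 9 + 9 + 20 = 66; the blank must be 132 − 66 = 66.
Column 8 has 58 + 2 + 34 + 27 − 21 + 66 − 18 = 148; the blank must be 132 − 148 = -16.
Row 3 has 7 + 38 + 15 + 38 + 23 − 3 − 16 = 102; the blank must be 132 − 102 = 30.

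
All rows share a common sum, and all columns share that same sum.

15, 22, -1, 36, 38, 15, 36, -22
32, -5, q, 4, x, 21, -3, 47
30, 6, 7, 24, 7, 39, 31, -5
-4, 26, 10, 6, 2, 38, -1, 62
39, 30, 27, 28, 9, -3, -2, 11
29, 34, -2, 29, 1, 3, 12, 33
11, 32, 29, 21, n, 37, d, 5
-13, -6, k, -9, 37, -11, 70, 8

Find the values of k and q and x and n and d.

Rows 1 and 3 both sum to 139, so that's the common total.
The known cells in row 8 total 76, leaving 139 − 76 = 63 for the blank.
The known cells in column 3 total 133, leaving 139 − 133 = 6 for the blank.
The known cells in row 2 total 102, leaving 139 − 102 = 37 for the blank.
The known cells in column 5 total 131, leaving 139 − 131 = 8 for the blank.
The known cells in row 7 total 143, leaving 139 − 143 = -4 for the blank.

k = 63, q = 6, x = 37, n = 8, d = -4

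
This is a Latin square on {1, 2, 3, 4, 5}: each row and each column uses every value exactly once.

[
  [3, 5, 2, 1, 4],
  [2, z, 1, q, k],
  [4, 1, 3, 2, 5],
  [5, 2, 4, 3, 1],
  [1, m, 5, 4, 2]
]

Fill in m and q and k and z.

m = 3, q = 5, k = 3, z = 4

For row 2, column 4: column 4 already has {1, 2, 3, 4}; that leaves 5.
For row 2, column 5: column 5 already has {1, 2, 4, 5}; that leaves 3.
Cell (2,2): row 2 already has {1, 2, 3, 5} → 4.
For row 5, column 2: row 5 already has {1, 2, 4, 5}; that leaves 3.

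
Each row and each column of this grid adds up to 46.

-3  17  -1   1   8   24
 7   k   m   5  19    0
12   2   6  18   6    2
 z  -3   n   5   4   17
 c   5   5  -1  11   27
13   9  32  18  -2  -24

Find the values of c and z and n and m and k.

Row 5: 5 + 5 − 1 + 11 + 27 = 47, so its missing entry is 46 − 47 = -1.
Column 2: 17 + 2 − 3 + 5 + 9 = 30, so its missing entry is 46 − 30 = 16.
Row 2: 7 + 16 + 5 + 19 + 0 = 47, so its missing entry is 46 − 47 = -1.
Column 1: -3 + 7 + 12 − 1 + 13 = 28, so its missing entry is 46 − 28 = 18.
Row 4: 18 − 3 + 5 + 4 + 17 = 41, so its missing entry is 46 − 41 = 5.

c = -1, z = 18, n = 5, m = -1, k = 16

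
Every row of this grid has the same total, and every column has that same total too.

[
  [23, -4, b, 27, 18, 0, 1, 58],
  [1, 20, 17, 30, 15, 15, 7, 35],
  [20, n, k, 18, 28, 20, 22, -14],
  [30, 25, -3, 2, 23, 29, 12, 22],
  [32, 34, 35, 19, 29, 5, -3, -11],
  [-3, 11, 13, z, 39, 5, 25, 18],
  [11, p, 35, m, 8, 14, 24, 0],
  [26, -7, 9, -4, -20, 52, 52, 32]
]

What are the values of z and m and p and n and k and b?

Rows 2 and 4 both sum to 140, so that's the common total.
The known cells in row 1 total 123, leaving 140 − 123 = 17 for the blank.
The known cells in column 3 total 123, leaving 140 − 123 = 17 for the blank.
The known cells in row 3 total 111, leaving 140 − 111 = 29 for the blank.
The known cells in column 2 total 108, leaving 140 − 108 = 32 for the blank.
The known cells in row 6 total 108, leaving 140 − 108 = 32 for the blank.
The known cells in row 7 total 124, leaving 140 − 124 = 16 for the blank.

z = 32, m = 16, p = 32, n = 29, k = 17, b = 17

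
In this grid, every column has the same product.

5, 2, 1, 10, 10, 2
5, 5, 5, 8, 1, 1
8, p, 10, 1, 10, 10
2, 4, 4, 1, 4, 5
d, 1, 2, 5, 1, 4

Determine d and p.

d = 1, p = 10

Columns 4 and 6 each multiply to 400, so every column has product 400.
Column 1: 5×5×8×2 = 400, so the missing entry is 400 ÷ 400 = 1.
Column 2: 2×5×4×1 = 40, so the missing entry is 400 ÷ 40 = 10.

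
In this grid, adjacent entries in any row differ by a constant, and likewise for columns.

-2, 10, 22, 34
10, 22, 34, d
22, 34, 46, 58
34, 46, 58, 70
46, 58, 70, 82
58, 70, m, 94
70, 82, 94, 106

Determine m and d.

Along each row the entries change by 12 per step; down each column they change by 12.
Row 6: from 58 at column 1, stepping by 12 to column 3 gives 82.
Row 2: from 10 at column 1, stepping by 12 to column 4 gives 46.

m = 82, d = 46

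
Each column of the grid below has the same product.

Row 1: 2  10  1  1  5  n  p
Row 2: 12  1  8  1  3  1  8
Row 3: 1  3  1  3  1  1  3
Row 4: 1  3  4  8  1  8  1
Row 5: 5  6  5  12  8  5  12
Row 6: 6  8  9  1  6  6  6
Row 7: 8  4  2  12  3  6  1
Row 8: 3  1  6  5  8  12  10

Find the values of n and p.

n = 1, p = 1

Columns 1 and 2 each multiply to 17280, so every column has product 17280.
Column 6: 1×1×8×5×6×6×12 = 17280, so the missing entry is 17280 ÷ 17280 = 1.
Column 7: 8×3×1×12×6×1×10 = 17280, so the missing entry is 17280 ÷ 17280 = 1.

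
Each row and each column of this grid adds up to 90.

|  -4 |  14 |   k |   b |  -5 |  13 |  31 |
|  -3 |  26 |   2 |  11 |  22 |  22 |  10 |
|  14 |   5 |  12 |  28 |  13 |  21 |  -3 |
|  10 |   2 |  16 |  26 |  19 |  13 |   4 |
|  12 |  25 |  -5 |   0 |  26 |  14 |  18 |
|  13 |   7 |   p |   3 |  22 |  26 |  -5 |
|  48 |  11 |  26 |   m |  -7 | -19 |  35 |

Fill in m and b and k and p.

m = -4, b = 26, k = 15, p = 24

Row 6 has 13 + 7 + 3 + 22 + 26 − 5 = 66; the blank must be 90 − 66 = 24.
Column 3 has 2 + 12 + 16 − 5 + 24 + 26 = 75; the blank must be 90 − 75 = 15.
Row 7 has 48 + 11 + 26 − 7 − 19 + 35 = 94; the blank must be 90 − 94 = -4.
Row 1 has -4 + 14 + 15 − 5 + 13 + 31 = 64; the blank must be 90 − 64 = 26.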